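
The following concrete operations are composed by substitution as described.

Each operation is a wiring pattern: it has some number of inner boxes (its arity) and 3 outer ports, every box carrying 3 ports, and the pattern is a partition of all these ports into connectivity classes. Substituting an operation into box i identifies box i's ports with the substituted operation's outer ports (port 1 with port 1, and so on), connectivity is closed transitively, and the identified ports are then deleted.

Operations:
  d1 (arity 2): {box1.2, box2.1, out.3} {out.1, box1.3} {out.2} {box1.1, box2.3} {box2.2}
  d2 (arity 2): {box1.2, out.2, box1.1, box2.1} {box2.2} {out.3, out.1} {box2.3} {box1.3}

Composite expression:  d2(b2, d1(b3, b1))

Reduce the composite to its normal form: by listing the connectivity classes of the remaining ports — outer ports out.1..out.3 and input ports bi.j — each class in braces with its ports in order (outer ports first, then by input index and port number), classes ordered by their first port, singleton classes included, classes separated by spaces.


{out.1, out.3} {out.2, b2.1, b2.2, b3.3} {b1.1, b3.2} {b1.2} {b1.3, b3.1} {b2.3}

After gluing at d2, chains via deleted ports link the b-ports.
after d1, the pattern on (b3, b1) reads {out.1, b3.3} {out.2} {out.3, b1.1, b3.2} {b1.2} {b1.3, b3.1} (out.j = its outer ports)
after d2, the pattern on (b2, b3, b1) reads {out.1, out.3} {out.2, b2.1, b2.2, b3.3} {b1.1, b3.2} {b1.2} {b1.3, b3.1} {b2.3} (out.j = its outer ports)


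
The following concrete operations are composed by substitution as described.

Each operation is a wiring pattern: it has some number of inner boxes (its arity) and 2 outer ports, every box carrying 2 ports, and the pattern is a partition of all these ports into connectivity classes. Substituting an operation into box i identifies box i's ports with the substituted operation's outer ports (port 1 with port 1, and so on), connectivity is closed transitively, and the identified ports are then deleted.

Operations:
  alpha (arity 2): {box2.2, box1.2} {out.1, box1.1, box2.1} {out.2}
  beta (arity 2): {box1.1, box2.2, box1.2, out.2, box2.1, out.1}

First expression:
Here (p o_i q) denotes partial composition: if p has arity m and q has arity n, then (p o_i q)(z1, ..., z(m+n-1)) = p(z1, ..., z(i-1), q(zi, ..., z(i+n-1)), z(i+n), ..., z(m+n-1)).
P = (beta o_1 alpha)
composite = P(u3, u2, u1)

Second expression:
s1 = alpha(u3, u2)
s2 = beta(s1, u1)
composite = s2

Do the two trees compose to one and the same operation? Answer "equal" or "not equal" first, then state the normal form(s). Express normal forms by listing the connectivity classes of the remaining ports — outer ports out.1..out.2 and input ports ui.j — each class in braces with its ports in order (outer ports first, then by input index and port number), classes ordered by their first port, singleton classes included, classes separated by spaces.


equal: each reduces to {out.1, out.2, u1.1, u1.2, u2.1, u3.1} {u2.2, u3.2}


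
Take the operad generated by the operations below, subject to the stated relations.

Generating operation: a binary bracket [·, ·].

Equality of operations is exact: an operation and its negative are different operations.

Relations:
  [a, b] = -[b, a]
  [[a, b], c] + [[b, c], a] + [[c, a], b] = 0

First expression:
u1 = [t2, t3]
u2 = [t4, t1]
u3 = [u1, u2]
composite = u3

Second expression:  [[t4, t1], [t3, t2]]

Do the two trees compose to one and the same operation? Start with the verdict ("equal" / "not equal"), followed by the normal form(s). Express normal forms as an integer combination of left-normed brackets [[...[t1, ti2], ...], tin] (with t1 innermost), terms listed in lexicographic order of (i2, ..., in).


equal; both compose to [[[t1, t4], t2], t3] - [[[t1, t4], t3], t2]


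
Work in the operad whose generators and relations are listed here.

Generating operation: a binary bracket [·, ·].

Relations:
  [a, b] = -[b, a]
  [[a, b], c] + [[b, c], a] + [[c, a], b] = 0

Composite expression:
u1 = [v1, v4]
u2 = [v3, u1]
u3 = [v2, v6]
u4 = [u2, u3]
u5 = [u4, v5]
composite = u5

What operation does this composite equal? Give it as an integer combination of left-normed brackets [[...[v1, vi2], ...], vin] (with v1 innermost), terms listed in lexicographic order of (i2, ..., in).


-[[[[[v1, v4], v3], v2], v6], v5] + [[[[[v1, v4], v3], v6], v2], v5]

In the tensor algebra, words opening v1 carry the v1-anchored form.
Composite bracket: [[[v3, [v1, v4]], [v2, v6]], v5]
Each bracket splits as ab - ba, giving 32 signed words (2^5 = 32).
Collect the words opening with v1:
  the word v1v4v3v2v6v5 carries sign -1 and contributes -[[[[[v1, v4], v3], v2], v6], v5]
  the word v1v4v3v6v2v5 carries sign +1 and contributes +[[[[[v1, v4], v3], v6], v2], v5]


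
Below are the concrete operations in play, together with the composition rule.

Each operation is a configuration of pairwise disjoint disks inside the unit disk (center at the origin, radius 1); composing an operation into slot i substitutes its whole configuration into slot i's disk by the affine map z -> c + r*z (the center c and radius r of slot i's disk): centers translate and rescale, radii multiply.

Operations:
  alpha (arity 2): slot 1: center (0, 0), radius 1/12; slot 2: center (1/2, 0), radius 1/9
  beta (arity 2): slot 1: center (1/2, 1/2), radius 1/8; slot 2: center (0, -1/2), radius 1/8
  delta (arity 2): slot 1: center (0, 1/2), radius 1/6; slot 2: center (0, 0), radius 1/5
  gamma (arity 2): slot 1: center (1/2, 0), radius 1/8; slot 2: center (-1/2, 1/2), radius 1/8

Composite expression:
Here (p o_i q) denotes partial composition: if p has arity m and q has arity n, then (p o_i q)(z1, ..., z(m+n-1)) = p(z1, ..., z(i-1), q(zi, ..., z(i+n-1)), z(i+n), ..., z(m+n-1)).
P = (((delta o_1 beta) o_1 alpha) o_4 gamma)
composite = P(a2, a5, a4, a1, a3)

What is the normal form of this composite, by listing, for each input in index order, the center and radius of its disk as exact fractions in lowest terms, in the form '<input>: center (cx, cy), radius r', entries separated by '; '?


a1: center (1/10, 0), radius 1/40; a2: center (1/12, 7/12), radius 1/576; a3: center (-1/10, 1/10), radius 1/40; a4: center (0, 5/12), radius 1/48; a5: center (3/32, 7/12), radius 1/432

Follow each a-input down from delta: c' goes to c + r*c', radius to r*r'.
tracing a2 down its 3-map path: center (1/12, 7/12), radius 1/576
tracing a5 down its 3-map path: center (3/32, 7/12), radius 1/432
tracing a4 down its 2-map path: center (0, 5/12), radius 1/48
tracing a1 down its 2-map path: center (1/10, 0), radius 1/40
tracing a3 down its 2-map path: center (-1/10, 1/10), radius 1/40


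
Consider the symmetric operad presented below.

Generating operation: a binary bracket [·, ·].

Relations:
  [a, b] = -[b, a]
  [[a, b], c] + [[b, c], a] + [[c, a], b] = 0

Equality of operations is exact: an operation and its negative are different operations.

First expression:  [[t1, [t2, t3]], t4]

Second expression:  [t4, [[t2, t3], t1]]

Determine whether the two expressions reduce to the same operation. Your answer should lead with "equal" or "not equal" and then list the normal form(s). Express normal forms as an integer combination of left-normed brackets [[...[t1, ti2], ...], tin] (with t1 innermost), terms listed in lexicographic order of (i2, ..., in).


equal — both sides give [[[t1, t2], t3], t4] - [[[t1, t3], t2], t4]


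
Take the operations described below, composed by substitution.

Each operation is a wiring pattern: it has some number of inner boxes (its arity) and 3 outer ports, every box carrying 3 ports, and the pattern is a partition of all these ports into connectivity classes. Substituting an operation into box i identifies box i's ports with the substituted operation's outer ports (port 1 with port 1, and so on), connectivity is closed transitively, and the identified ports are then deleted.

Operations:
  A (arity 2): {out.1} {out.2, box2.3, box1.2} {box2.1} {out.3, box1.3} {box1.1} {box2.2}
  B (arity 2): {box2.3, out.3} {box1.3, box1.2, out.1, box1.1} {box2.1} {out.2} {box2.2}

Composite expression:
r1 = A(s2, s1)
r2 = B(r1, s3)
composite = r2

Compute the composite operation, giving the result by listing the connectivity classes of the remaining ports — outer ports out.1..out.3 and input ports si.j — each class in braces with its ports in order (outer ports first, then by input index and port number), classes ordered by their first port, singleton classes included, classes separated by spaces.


Treat the ports identified at B as solder joints: merge, then drop.
A over (s2, s1) gives {out.1} {out.2, s1.3, s2.2} {out.3, s2.3} {s1.1} {s1.2} {s2.1}, out.j being that stage's outer ports
B over (s2, s1, s3) gives {out.1, s1.3, s2.2, s2.3} {out.2} {out.3, s3.3} {s1.1} {s1.2} {s2.1} {s3.1} {s3.2}, out.j being that stage's outer ports

{out.1, s1.3, s2.2, s2.3} {out.2} {out.3, s3.3} {s1.1} {s1.2} {s2.1} {s3.1} {s3.2}


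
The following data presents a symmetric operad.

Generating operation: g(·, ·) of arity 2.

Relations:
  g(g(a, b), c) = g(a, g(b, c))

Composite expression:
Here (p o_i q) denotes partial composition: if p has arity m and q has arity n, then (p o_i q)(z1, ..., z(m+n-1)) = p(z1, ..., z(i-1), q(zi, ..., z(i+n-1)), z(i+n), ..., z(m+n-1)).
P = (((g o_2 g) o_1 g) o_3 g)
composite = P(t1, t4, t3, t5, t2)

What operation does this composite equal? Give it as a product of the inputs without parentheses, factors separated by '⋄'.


t1 ⋄ t4 ⋄ t3 ⋄ t5 ⋄ t2


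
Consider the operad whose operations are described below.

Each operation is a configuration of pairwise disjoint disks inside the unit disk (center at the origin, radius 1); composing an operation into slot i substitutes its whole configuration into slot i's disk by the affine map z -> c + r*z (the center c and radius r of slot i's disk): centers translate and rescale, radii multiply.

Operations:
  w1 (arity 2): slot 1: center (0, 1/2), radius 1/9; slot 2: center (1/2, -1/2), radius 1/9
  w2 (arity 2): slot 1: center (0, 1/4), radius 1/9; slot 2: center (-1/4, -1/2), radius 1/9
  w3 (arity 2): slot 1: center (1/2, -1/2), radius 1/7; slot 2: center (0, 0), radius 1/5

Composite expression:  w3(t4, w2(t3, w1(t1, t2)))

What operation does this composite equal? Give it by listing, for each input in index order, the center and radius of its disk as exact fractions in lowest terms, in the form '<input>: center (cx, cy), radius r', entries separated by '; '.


t1: center (-1/20, -4/45), radius 1/405; t2: center (-7/180, -1/9), radius 1/405; t3: center (0, 1/20), radius 1/45; t4: center (1/2, -1/2), radius 1/7

Each t-disk chains the slot maps above it in w3; radii multiply.
input t4: composing its 1 substitution step yields center (1/2, -1/2), radius 1/7
input t3: composing its 2 substitution steps yields center (0, 1/20), radius 1/45
input t1: composing its 3 substitution steps yields center (-1/20, -4/45), radius 1/405
input t2: composing its 3 substitution steps yields center (-7/180, -1/9), radius 1/405


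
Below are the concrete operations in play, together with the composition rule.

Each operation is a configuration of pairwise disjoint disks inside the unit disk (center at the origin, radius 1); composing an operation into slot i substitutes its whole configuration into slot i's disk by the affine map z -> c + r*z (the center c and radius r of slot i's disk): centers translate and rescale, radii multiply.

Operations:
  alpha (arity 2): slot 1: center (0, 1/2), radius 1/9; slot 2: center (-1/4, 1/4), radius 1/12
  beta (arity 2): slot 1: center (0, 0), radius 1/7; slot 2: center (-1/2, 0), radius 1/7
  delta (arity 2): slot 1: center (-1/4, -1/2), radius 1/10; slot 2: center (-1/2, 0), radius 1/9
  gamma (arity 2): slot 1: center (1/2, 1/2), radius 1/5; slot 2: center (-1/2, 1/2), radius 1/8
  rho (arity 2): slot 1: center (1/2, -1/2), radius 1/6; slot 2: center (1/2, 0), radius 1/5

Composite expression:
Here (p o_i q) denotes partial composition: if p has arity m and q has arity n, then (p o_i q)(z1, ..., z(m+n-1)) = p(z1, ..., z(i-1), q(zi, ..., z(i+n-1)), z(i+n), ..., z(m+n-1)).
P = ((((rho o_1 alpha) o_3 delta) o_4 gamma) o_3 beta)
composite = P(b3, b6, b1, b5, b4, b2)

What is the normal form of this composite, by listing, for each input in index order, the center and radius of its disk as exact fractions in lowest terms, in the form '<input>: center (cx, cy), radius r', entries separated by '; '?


Affine substitution under rho: radii multiply and b-centers shift.
input b3: composing its 2 substitution steps yields center (1/2, -5/12), radius 1/54
input b6: composing its 2 substitution steps yields center (11/24, -11/24), radius 1/72
input b1: composing its 3 substitution steps yields center (9/20, -1/10), radius 1/350
input b5: composing its 3 substitution steps yields center (11/25, -1/10), radius 1/350
input b4: composing its 3 substitution steps yields center (37/90, 1/90), radius 1/225
input b2: composing its 3 substitution steps yields center (7/18, 1/90), radius 1/360

b1: center (9/20, -1/10), radius 1/350; b2: center (7/18, 1/90), radius 1/360; b3: center (1/2, -5/12), radius 1/54; b4: center (37/90, 1/90), radius 1/225; b5: center (11/25, -1/10), radius 1/350; b6: center (11/24, -11/24), radius 1/72


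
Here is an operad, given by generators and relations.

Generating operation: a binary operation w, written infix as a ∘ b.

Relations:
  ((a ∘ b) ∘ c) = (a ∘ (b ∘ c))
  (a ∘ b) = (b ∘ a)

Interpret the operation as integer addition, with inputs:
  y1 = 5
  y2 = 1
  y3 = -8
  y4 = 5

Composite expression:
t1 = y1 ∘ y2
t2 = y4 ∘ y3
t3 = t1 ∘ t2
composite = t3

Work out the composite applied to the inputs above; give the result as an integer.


(y1 ∘ y2) = 6
(y4 ∘ y3) = -3
((y1 ∘ y2) ∘ (y4 ∘ y3)) = 3

3


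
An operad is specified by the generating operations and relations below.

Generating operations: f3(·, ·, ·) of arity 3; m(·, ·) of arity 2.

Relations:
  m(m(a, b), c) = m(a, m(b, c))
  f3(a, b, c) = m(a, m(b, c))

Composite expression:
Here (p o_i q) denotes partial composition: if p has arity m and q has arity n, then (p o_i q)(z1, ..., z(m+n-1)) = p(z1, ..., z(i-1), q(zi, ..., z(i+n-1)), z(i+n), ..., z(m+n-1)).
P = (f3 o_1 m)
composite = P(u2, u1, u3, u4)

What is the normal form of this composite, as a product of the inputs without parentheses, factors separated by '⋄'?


u2 ⋄ u1 ⋄ u3 ⋄ u4

All parenthesizations of f3 agree; list the u-inputs left to right.
m(u2, u1) flattens to u2 ⋄ u1
f3(m(u2, u1), u3, u4) flattens to u2 ⋄ u1 ⋄ u3 ⋄ u4


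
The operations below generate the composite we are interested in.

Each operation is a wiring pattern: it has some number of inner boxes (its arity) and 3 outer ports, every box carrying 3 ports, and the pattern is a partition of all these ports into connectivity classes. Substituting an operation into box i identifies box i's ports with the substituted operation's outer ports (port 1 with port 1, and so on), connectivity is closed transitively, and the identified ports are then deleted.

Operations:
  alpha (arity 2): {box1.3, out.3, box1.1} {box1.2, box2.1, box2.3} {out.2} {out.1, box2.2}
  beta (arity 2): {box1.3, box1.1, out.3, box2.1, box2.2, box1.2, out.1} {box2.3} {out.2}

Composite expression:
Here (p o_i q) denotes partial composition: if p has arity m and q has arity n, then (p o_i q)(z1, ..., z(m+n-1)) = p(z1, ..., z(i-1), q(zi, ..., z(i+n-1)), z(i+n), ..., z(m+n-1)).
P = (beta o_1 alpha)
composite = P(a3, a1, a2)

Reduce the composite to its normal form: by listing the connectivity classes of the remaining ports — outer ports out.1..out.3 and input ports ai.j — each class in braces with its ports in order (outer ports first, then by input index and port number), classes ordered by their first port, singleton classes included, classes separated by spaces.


Connectivity passes through glued beta-boundaries; trace each wire chain.
stage alpha: inputs (a3, a1), connectivity {out.1, a1.2} {out.2} {out.3, a3.1, a3.3} {a1.1, a1.3, a3.2}, out.j its boundary
stage beta: inputs (a3, a1, a2), connectivity {out.1, out.3, a1.2, a2.1, a2.2, a3.1, a3.3} {out.2} {a1.1, a1.3, a3.2} {a2.3}, out.j its boundary

{out.1, out.3, a1.2, a2.1, a2.2, a3.1, a3.3} {out.2} {a1.1, a1.3, a3.2} {a2.3}


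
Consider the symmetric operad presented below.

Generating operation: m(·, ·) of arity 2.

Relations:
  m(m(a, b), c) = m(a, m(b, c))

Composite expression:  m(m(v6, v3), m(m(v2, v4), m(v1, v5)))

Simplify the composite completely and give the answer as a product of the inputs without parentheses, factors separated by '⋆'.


The m-tree's shape is irrelevant; the v-reading-order decides.
m(v6, v3) linearizes to v6 ⋆ v3
m(v2, v4) linearizes to v2 ⋆ v4
m(v1, v5) linearizes to v1 ⋆ v5
m(m(v2, v4), m(v1, v5)) linearizes to v2 ⋆ v4 ⋆ v1 ⋆ v5
m(m(v6, v3), m(m(v2, v4), m(v1, v5))) linearizes to v6 ⋆ v3 ⋆ v2 ⋆ v4 ⋆ v1 ⋆ v5

v6 ⋆ v3 ⋆ v2 ⋆ v4 ⋆ v1 ⋆ v5


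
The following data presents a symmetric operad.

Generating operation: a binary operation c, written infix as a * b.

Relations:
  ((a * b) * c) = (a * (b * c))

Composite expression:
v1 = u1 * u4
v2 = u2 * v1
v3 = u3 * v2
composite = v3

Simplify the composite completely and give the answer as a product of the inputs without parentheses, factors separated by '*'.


u3 * u2 * u1 * u4


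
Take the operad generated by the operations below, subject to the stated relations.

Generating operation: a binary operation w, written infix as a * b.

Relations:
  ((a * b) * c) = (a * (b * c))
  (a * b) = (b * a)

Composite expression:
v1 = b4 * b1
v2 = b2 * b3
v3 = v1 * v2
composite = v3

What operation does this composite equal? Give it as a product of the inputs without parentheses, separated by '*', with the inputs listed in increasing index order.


Reordering under w is free, so list the b-inputs canonically.
(b4 * b1) collapses to b4 * b1
(b2 * b3) collapses to b2 * b3
((b4 * b1) * (b2 * b3)) collapses to b4 * b1 * b2 * b3
rearranged into index order: b1 * b2 * b3 * b4

b1 * b2 * b3 * b4


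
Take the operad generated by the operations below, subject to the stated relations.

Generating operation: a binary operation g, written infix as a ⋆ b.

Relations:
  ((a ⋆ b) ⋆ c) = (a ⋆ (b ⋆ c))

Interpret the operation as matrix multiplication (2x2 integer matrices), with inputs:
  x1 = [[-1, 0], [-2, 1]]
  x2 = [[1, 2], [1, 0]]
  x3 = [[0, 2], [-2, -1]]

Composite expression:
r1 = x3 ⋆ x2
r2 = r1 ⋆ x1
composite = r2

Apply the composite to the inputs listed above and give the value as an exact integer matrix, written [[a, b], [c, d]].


(x3 ⋆ x2) = [[2, 0], [-3, -4]]
((x3 ⋆ x2) ⋆ x1) = [[-2, 0], [11, -4]]

[[-2, 0], [11, -4]]


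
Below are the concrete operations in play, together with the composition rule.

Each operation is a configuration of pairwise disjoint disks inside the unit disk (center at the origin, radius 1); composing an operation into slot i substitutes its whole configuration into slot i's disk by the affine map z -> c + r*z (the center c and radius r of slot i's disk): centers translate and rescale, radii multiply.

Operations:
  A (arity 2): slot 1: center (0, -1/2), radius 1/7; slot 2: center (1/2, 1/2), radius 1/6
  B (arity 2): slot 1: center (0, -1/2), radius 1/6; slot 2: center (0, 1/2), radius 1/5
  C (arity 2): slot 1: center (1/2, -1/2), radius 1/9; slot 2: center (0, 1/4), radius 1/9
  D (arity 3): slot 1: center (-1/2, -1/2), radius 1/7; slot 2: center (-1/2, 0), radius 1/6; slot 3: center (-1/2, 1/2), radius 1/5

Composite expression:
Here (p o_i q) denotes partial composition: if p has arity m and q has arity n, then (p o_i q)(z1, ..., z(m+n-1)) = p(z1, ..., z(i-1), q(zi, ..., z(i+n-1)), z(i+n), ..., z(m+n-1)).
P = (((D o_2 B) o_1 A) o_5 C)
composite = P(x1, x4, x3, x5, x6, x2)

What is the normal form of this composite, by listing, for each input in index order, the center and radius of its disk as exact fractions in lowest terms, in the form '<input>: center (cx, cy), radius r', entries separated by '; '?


Nesting under D composes maps z -> c + r*z down each x-path.
x1: after 2 affine steps, its disk has center (-1/2, -4/7), radius 1/49
x4: after 2 affine steps, its disk has center (-3/7, -3/7), radius 1/42
x3: after 2 affine steps, its disk has center (-1/2, -1/12), radius 1/36
x5: after 2 affine steps, its disk has center (-1/2, 1/12), radius 1/30
x6: after 2 affine steps, its disk has center (-2/5, 2/5), radius 1/45
x2: after 2 affine steps, its disk has center (-1/2, 11/20), radius 1/45

x1: center (-1/2, -4/7), radius 1/49; x2: center (-1/2, 11/20), radius 1/45; x3: center (-1/2, -1/12), radius 1/36; x4: center (-3/7, -3/7), radius 1/42; x5: center (-1/2, 1/12), radius 1/30; x6: center (-2/5, 2/5), radius 1/45


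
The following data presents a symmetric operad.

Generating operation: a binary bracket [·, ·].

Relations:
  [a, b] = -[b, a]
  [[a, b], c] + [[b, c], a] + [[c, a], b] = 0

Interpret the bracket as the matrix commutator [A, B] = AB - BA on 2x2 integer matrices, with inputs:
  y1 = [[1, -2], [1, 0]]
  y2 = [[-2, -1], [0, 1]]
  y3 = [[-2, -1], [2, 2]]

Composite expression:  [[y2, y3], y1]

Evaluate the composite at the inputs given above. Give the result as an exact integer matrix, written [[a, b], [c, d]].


[[11, 9], [10, -11]]

[y2, y3] = [[-2, -1], [6, 2]]
[[y2, y3], y1] = [[11, 9], [10, -11]]


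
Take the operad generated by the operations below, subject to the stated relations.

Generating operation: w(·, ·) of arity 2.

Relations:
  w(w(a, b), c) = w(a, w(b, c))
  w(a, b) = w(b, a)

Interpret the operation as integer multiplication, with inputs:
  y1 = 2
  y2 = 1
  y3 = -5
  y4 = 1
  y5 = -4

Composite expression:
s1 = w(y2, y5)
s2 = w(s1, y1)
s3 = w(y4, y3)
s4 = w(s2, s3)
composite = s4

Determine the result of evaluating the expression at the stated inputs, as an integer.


40

w(y2, y5) = -4
w(w(y2, y5), y1) = -8
w(y4, y3) = -5
w(w(w(y2, y5), y1), w(y4, y3)) = 40


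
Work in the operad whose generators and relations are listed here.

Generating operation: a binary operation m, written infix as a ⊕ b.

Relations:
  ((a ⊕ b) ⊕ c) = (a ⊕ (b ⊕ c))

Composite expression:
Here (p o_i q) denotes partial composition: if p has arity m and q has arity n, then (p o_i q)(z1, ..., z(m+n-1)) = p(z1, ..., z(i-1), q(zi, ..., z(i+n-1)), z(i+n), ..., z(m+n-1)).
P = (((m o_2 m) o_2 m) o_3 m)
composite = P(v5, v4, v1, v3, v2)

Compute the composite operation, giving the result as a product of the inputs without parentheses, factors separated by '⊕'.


v5 ⊕ v4 ⊕ v1 ⊕ v3 ⊕ v2

The m-tree's shape is irrelevant; the v-reading-order decides.
(v1 ⊕ v3) spells out as v1 ⊕ v3
(v4 ⊕ (v1 ⊕ v3)) spells out as v4 ⊕ v1 ⊕ v3
((v4 ⊕ (v1 ⊕ v3)) ⊕ v2) spells out as v4 ⊕ v1 ⊕ v3 ⊕ v2
(v5 ⊕ ((v4 ⊕ (v1 ⊕ v3)) ⊕ v2)) spells out as v5 ⊕ v4 ⊕ v1 ⊕ v3 ⊕ v2


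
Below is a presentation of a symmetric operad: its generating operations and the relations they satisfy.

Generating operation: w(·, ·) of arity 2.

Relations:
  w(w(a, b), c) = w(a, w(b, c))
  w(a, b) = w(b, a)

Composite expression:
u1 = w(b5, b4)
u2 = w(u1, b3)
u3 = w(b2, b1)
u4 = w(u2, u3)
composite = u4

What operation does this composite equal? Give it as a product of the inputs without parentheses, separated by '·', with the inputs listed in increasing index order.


b1 · b2 · b3 · b4 · b5

Shape and order are irrelevant to w; the b-input set decides.
w(b5, b4) collapses to b5 · b4
w(w(b5, b4), b3) collapses to b5 · b4 · b3
w(b2, b1) collapses to b2 · b1
w(w(w(b5, b4), b3), w(b2, b1)) collapses to b5 · b4 · b3 · b2 · b1
reordering the factors by index: b1 · b2 · b3 · b4 · b5


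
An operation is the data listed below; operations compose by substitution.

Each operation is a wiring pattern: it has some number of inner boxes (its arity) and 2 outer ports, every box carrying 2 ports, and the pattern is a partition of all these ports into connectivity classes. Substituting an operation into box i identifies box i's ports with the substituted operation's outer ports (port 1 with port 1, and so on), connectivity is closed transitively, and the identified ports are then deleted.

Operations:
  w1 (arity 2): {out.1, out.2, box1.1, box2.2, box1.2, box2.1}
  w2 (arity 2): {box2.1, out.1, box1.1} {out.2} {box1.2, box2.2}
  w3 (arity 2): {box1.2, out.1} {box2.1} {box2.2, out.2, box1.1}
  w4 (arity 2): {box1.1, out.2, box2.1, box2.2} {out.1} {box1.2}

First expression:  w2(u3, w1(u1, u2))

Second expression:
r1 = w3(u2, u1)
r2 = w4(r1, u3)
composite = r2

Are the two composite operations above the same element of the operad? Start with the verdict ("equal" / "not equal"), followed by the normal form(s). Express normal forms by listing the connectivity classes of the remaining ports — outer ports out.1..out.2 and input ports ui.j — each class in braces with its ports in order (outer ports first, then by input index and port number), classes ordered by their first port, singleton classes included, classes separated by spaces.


not equal — first {out.1, u1.1, u1.2, u2.1, u2.2, u3.1, u3.2} {out.2}, second {out.1} {out.2, u2.2, u3.1, u3.2} {u1.1} {u1.2, u2.1}

The first expression reduces to {out.1, u1.1, u1.2, u2.1, u2.2, u3.1, u3.2} {out.2}
The second expression reduces to {out.1} {out.2, u2.2, u3.1, u3.2} {u1.1} {u1.2, u2.1}
Different reductions; not equal.


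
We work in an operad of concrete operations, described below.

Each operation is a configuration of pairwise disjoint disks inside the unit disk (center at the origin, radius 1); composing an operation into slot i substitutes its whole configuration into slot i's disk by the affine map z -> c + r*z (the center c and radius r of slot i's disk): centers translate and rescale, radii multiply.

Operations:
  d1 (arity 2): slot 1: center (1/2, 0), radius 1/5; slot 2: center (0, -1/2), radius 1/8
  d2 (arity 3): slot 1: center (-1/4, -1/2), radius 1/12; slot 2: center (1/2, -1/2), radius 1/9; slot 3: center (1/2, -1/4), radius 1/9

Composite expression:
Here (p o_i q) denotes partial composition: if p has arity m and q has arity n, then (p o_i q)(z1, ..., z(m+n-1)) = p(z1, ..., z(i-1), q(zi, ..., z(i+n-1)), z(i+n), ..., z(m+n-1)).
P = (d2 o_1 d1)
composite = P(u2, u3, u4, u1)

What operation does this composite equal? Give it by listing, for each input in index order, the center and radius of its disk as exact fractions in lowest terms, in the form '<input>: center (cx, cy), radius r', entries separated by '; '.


u1: center (1/2, -1/4), radius 1/9; u2: center (-5/24, -1/2), radius 1/60; u3: center (-1/4, -13/24), radius 1/96; u4: center (1/2, -1/2), radius 1/9

Follow each u-input down from d2: c' goes to c + r*c', radius to r*r'.
input u2: composing its 2 substitution steps yields center (-5/24, -1/2), radius 1/60
input u3: composing its 2 substitution steps yields center (-1/4, -13/24), radius 1/96
input u4: composing its 1 substitution step yields center (1/2, -1/2), radius 1/9
input u1: composing its 1 substitution step yields center (1/2, -1/4), radius 1/9


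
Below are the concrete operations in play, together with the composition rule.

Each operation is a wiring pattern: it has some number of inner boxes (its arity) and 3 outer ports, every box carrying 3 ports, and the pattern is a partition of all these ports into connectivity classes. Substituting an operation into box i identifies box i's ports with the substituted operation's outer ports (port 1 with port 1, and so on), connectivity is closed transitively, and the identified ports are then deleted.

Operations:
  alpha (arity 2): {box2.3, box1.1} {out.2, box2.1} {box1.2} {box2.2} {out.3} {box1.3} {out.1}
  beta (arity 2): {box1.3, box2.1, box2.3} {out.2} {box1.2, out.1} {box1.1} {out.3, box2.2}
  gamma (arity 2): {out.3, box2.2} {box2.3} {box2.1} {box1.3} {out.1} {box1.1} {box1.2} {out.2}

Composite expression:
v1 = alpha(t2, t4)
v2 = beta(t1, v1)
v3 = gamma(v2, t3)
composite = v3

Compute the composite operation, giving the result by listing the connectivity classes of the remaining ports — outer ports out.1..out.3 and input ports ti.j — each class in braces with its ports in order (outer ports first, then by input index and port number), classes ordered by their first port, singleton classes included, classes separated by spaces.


{out.1} {out.2} {out.3, t3.2} {t1.1} {t1.2} {t1.3} {t2.1, t4.3} {t2.2} {t2.3} {t3.1} {t3.3} {t4.1} {t4.2}

After gluing at gamma, chains via deleted ports link the t-ports.
stage alpha: inputs (t2, t4), connectivity {out.1} {out.2, t4.1} {out.3} {t2.1, t4.3} {t2.2} {t2.3} {t4.2}, out.j its boundary
stage beta: inputs (t1, t2, t4), connectivity {out.1, t1.2} {out.2} {out.3, t4.1} {t1.1} {t1.3} {t2.1, t4.3} {t2.2} {t2.3} {t4.2}, out.j its boundary
stage gamma: inputs (t1, t2, t4, t3), connectivity {out.1} {out.2} {out.3, t3.2} {t1.1} {t1.2} {t1.3} {t2.1, t4.3} {t2.2} {t2.3} {t3.1} {t3.3} {t4.1} {t4.2}, out.j its boundary


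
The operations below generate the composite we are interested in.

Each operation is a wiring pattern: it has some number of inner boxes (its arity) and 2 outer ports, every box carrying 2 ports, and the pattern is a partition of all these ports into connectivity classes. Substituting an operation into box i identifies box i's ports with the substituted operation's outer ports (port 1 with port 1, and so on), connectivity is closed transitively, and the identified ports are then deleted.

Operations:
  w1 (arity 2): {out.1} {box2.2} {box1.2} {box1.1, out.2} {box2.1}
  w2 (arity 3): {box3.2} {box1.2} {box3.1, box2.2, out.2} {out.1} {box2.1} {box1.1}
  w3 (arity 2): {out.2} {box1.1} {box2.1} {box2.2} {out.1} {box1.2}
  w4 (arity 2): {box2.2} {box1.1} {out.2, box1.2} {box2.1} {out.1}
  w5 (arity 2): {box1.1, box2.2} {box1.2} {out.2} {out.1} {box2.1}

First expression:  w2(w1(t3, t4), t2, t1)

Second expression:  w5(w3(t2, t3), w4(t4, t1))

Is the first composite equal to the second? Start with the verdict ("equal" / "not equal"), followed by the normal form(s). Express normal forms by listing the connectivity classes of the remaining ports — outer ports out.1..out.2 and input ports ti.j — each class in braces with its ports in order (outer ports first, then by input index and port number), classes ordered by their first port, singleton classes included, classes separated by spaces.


Reducing the first expression gives {out.1} {out.2, t1.1, t2.2} {t1.2} {t2.1} {t3.1} {t3.2} {t4.1} {t4.2}
Reducing the second expression gives {out.1} {out.2} {t1.1} {t1.2} {t2.1} {t2.2} {t3.1} {t3.2} {t4.1} {t4.2}
They disagree, so not equal.

not equal: they reduce to {out.1} {out.2, t1.1, t2.2} {t1.2} {t2.1} {t3.1} {t3.2} {t4.1} {t4.2} and {out.1} {out.2} {t1.1} {t1.2} {t2.1} {t2.2} {t3.1} {t3.2} {t4.1} {t4.2}


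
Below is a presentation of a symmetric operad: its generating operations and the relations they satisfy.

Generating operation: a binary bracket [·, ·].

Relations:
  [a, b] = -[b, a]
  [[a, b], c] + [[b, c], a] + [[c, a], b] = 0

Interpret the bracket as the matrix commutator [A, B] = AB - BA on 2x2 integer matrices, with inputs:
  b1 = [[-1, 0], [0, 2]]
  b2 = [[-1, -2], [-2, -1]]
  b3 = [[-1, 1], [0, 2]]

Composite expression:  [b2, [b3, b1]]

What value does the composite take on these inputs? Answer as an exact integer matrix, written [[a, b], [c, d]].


[[6, 0], [0, -6]]

[b3, b1] = [[0, 3], [0, 0]]
[b2, [b3, b1]] = [[6, 0], [0, -6]]


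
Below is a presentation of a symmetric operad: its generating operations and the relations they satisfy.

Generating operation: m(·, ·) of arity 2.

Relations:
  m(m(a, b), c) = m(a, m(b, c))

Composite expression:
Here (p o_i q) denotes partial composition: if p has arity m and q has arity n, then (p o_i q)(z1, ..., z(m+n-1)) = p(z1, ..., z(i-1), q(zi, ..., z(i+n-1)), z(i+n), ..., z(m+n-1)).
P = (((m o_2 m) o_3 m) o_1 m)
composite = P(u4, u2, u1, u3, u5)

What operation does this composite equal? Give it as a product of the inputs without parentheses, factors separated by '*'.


Key point: m is associative — brackets drop, the u-order remains.
m(u4, u2) linearizes to u4 * u2
m(u3, u5) linearizes to u3 * u5
m(u1, m(u3, u5)) linearizes to u1 * u3 * u5
m(m(u4, u2), m(u1, m(u3, u5))) linearizes to u4 * u2 * u1 * u3 * u5

u4 * u2 * u1 * u3 * u5


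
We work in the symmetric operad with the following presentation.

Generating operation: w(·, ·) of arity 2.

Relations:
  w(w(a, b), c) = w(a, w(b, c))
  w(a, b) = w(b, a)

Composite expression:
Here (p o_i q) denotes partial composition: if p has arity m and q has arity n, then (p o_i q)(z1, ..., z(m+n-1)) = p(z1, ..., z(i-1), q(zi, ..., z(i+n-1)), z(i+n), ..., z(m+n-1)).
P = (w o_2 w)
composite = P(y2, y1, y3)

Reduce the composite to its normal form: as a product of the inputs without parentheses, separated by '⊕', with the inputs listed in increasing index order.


y1 ⊕ y2 ⊕ y3

Key point: w commutes, so take the y-inputs in any fixed order.
w(y1, y3) unparenthesizes to y1 ⊕ y3
w(y2, w(y1, y3)) unparenthesizes to y2 ⊕ y1 ⊕ y3
sorting the factors by input index: y1 ⊕ y2 ⊕ y3


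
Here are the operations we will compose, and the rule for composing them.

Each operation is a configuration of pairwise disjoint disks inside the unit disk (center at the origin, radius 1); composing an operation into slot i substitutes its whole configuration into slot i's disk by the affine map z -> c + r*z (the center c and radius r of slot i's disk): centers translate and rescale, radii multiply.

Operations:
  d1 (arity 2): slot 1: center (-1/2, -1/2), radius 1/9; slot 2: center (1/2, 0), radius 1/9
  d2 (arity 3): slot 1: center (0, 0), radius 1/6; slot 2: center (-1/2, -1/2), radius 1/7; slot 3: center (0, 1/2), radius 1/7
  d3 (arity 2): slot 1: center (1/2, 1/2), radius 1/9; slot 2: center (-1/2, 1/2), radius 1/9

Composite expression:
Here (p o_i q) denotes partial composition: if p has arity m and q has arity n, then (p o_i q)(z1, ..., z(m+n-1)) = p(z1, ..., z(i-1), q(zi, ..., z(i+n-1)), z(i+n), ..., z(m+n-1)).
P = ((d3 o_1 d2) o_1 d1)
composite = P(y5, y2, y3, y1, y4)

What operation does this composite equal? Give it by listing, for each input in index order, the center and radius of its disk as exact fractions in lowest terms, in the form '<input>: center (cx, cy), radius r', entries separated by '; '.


y1: center (1/2, 5/9), radius 1/63; y2: center (55/108, 1/2), radius 1/486; y3: center (4/9, 4/9), radius 1/63; y4: center (-1/2, 1/2), radius 1/9; y5: center (53/108, 53/108), radius 1/486

Each y-disk chains the slot maps above it in d3; radii multiply.
for y5, the 3-step affine chain lands on center (53/108, 53/108), radius 1/486
for y2, the 3-step affine chain lands on center (55/108, 1/2), radius 1/486
for y3, the 2-step affine chain lands on center (4/9, 4/9), radius 1/63
for y1, the 2-step affine chain lands on center (1/2, 5/9), radius 1/63
for y4, the 1-step affine chain lands on center (-1/2, 1/2), radius 1/9


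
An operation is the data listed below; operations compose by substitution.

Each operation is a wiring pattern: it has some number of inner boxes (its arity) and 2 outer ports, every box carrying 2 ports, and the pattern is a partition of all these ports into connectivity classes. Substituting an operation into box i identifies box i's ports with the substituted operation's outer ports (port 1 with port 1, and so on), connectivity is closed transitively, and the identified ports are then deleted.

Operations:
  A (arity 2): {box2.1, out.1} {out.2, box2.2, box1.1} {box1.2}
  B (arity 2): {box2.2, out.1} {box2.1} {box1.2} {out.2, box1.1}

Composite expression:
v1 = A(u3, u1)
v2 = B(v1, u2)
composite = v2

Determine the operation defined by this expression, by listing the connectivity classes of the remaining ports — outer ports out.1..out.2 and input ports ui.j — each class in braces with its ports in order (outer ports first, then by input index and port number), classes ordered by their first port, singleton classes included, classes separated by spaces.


{out.1, u2.2} {out.2, u1.1} {u1.2, u3.1} {u2.1} {u3.2}

Connectivity passes through glued B-boundaries; trace each wire chain.
after A, the pattern on (u3, u1) reads {out.1, u1.1} {out.2, u1.2, u3.1} {u3.2} (out.j = its outer ports)
after B, the pattern on (u3, u1, u2) reads {out.1, u2.2} {out.2, u1.1} {u1.2, u3.1} {u2.1} {u3.2} (out.j = its outer ports)


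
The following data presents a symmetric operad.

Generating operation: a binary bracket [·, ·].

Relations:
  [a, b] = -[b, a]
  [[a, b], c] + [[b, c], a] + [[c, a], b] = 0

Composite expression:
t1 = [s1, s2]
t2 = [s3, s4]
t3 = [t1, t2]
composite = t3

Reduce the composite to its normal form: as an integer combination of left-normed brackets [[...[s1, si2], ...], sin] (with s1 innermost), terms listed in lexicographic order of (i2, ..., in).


[[[s1, s2], s3], s4] - [[[s1, s2], s4], s3]

In the tensor algebra, words opening s1 carry the s1-anchored form.
Composite bracket: [[s1, s2], [s3, s4]]
Under [a, b] = ab - ba we get 8 signed associative words (2^3 = 8).
Words beginning with s1 determine it all:
  from s1s2s3s4, sign +1: term +[[[s1, s2], s3], s4]
  from s1s2s4s3, sign -1: term -[[[s1, s2], s4], s3]


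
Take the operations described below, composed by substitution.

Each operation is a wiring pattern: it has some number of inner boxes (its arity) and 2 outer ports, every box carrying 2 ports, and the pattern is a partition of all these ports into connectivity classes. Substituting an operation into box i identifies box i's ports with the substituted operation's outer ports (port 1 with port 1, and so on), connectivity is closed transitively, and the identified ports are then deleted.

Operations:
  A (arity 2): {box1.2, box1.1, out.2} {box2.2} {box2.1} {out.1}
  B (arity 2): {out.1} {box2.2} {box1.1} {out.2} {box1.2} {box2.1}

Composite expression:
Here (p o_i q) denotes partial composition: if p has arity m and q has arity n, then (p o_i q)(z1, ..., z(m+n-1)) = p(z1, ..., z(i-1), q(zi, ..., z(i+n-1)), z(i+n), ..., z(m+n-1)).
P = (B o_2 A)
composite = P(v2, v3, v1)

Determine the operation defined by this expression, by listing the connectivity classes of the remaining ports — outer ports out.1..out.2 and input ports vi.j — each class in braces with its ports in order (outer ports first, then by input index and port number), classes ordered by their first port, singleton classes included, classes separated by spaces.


Treat the ports identified at B as solder joints: merge, then drop.
the subtree at A composes to {out.1} {out.2, v3.1, v3.2} {v1.1} {v1.2} on (v3, v1); out.j = own outer ports
the subtree at B composes to {out.1} {out.2} {v1.1} {v1.2} {v2.1} {v2.2} {v3.1, v3.2} on (v2, v3, v1); out.j = own outer ports

{out.1} {out.2} {v1.1} {v1.2} {v2.1} {v2.2} {v3.1, v3.2}


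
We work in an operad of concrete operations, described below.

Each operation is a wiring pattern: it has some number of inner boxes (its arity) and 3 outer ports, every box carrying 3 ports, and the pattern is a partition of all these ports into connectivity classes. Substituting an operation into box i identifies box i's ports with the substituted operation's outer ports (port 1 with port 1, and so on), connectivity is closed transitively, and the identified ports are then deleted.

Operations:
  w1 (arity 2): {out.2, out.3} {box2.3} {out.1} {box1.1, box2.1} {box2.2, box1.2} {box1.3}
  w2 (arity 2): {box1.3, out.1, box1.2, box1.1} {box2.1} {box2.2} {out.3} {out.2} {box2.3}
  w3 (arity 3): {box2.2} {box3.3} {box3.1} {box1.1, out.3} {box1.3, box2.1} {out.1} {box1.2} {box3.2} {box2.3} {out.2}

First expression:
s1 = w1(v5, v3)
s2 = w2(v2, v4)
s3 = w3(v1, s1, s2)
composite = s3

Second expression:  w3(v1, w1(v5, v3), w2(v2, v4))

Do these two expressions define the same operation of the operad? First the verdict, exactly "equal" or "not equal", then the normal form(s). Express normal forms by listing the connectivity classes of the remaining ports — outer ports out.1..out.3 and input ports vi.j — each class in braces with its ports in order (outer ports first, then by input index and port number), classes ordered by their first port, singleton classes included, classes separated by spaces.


Reducing the first expression gives {out.1} {out.2} {out.3, v1.1} {v1.2} {v1.3} {v2.1, v2.2, v2.3} {v3.1, v5.1} {v3.2, v5.2} {v3.3} {v4.1} {v4.2} {v4.3} {v5.3}
Reducing the second expression gives {out.1} {out.2} {out.3, v1.1} {v1.2} {v1.3} {v2.1, v2.2, v2.3} {v3.1, v5.1} {v3.2, v5.2} {v3.3} {v4.1} {v4.2} {v4.3} {v5.3}
Same normal form: equal.

equal; both compose to {out.1} {out.2} {out.3, v1.1} {v1.2} {v1.3} {v2.1, v2.2, v2.3} {v3.1, v5.1} {v3.2, v5.2} {v3.3} {v4.1} {v4.2} {v4.3} {v5.3}
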